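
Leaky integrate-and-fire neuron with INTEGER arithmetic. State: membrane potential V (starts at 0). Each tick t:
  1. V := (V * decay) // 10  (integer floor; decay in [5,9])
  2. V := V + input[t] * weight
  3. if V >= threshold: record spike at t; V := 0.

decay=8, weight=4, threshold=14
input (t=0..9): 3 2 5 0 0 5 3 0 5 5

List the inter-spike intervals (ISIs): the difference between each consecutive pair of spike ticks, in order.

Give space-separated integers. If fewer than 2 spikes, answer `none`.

t=0: input=3 -> V=12
t=1: input=2 -> V=0 FIRE
t=2: input=5 -> V=0 FIRE
t=3: input=0 -> V=0
t=4: input=0 -> V=0
t=5: input=5 -> V=0 FIRE
t=6: input=3 -> V=12
t=7: input=0 -> V=9
t=8: input=5 -> V=0 FIRE
t=9: input=5 -> V=0 FIRE

Answer: 1 3 3 1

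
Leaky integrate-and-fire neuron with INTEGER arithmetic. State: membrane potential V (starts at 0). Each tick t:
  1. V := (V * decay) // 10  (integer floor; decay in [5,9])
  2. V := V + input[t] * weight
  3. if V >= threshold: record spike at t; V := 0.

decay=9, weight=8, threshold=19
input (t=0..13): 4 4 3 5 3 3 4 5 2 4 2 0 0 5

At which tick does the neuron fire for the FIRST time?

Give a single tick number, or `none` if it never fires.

t=0: input=4 -> V=0 FIRE
t=1: input=4 -> V=0 FIRE
t=2: input=3 -> V=0 FIRE
t=3: input=5 -> V=0 FIRE
t=4: input=3 -> V=0 FIRE
t=5: input=3 -> V=0 FIRE
t=6: input=4 -> V=0 FIRE
t=7: input=5 -> V=0 FIRE
t=8: input=2 -> V=16
t=9: input=4 -> V=0 FIRE
t=10: input=2 -> V=16
t=11: input=0 -> V=14
t=12: input=0 -> V=12
t=13: input=5 -> V=0 FIRE

Answer: 0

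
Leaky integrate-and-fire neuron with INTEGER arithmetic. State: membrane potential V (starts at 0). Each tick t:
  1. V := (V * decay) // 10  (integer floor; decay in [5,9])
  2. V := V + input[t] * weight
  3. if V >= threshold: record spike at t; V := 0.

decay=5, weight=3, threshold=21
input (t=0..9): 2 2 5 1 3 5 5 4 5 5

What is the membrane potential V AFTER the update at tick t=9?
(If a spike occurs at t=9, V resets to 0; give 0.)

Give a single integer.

t=0: input=2 -> V=6
t=1: input=2 -> V=9
t=2: input=5 -> V=19
t=3: input=1 -> V=12
t=4: input=3 -> V=15
t=5: input=5 -> V=0 FIRE
t=6: input=5 -> V=15
t=7: input=4 -> V=19
t=8: input=5 -> V=0 FIRE
t=9: input=5 -> V=15

Answer: 15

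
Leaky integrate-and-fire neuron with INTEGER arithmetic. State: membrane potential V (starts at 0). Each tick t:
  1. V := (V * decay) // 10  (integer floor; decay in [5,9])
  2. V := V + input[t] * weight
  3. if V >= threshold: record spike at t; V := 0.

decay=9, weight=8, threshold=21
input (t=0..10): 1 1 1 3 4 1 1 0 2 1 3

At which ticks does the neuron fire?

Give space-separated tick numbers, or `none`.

Answer: 2 3 4 8 10

Derivation:
t=0: input=1 -> V=8
t=1: input=1 -> V=15
t=2: input=1 -> V=0 FIRE
t=3: input=3 -> V=0 FIRE
t=4: input=4 -> V=0 FIRE
t=5: input=1 -> V=8
t=6: input=1 -> V=15
t=7: input=0 -> V=13
t=8: input=2 -> V=0 FIRE
t=9: input=1 -> V=8
t=10: input=3 -> V=0 FIRE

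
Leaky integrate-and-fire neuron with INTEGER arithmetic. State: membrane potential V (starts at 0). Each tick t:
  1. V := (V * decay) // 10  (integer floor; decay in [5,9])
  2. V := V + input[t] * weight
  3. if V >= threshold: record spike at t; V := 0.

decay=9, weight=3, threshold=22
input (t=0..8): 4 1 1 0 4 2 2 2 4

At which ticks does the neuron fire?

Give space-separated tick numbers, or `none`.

Answer: 4 8

Derivation:
t=0: input=4 -> V=12
t=1: input=1 -> V=13
t=2: input=1 -> V=14
t=3: input=0 -> V=12
t=4: input=4 -> V=0 FIRE
t=5: input=2 -> V=6
t=6: input=2 -> V=11
t=7: input=2 -> V=15
t=8: input=4 -> V=0 FIRE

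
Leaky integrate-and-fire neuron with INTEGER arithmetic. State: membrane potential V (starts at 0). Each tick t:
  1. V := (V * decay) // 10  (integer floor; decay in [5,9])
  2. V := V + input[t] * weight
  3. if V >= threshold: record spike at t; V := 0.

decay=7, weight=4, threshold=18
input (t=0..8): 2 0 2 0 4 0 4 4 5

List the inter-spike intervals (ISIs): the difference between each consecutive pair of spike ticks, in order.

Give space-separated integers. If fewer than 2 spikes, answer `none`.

t=0: input=2 -> V=8
t=1: input=0 -> V=5
t=2: input=2 -> V=11
t=3: input=0 -> V=7
t=4: input=4 -> V=0 FIRE
t=5: input=0 -> V=0
t=6: input=4 -> V=16
t=7: input=4 -> V=0 FIRE
t=8: input=5 -> V=0 FIRE

Answer: 3 1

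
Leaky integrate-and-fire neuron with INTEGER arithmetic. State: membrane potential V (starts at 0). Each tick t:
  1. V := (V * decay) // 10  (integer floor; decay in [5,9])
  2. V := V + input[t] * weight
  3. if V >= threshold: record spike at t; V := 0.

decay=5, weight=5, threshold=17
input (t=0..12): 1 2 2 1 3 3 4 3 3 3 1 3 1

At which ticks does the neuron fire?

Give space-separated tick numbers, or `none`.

Answer: 4 6 8 11

Derivation:
t=0: input=1 -> V=5
t=1: input=2 -> V=12
t=2: input=2 -> V=16
t=3: input=1 -> V=13
t=4: input=3 -> V=0 FIRE
t=5: input=3 -> V=15
t=6: input=4 -> V=0 FIRE
t=7: input=3 -> V=15
t=8: input=3 -> V=0 FIRE
t=9: input=3 -> V=15
t=10: input=1 -> V=12
t=11: input=3 -> V=0 FIRE
t=12: input=1 -> V=5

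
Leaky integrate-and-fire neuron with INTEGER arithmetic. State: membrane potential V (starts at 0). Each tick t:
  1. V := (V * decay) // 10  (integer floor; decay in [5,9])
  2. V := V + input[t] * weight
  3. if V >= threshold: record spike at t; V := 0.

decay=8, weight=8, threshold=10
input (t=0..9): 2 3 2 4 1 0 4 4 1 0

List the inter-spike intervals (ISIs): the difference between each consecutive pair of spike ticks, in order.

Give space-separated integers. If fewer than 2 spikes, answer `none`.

t=0: input=2 -> V=0 FIRE
t=1: input=3 -> V=0 FIRE
t=2: input=2 -> V=0 FIRE
t=3: input=4 -> V=0 FIRE
t=4: input=1 -> V=8
t=5: input=0 -> V=6
t=6: input=4 -> V=0 FIRE
t=7: input=4 -> V=0 FIRE
t=8: input=1 -> V=8
t=9: input=0 -> V=6

Answer: 1 1 1 3 1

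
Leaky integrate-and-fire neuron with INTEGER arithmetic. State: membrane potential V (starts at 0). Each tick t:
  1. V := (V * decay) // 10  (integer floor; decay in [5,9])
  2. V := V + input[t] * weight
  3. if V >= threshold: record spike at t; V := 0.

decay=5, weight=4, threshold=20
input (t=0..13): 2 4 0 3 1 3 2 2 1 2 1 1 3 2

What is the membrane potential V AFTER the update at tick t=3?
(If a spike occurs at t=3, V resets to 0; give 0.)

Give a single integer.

t=0: input=2 -> V=8
t=1: input=4 -> V=0 FIRE
t=2: input=0 -> V=0
t=3: input=3 -> V=12
t=4: input=1 -> V=10
t=5: input=3 -> V=17
t=6: input=2 -> V=16
t=7: input=2 -> V=16
t=8: input=1 -> V=12
t=9: input=2 -> V=14
t=10: input=1 -> V=11
t=11: input=1 -> V=9
t=12: input=3 -> V=16
t=13: input=2 -> V=16

Answer: 12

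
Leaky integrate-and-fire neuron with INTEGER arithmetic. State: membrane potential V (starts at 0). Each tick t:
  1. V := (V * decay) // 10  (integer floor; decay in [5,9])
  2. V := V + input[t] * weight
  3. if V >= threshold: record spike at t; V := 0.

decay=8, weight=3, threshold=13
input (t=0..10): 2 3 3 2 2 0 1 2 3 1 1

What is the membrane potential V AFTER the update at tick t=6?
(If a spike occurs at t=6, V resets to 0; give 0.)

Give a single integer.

Answer: 6

Derivation:
t=0: input=2 -> V=6
t=1: input=3 -> V=0 FIRE
t=2: input=3 -> V=9
t=3: input=2 -> V=0 FIRE
t=4: input=2 -> V=6
t=5: input=0 -> V=4
t=6: input=1 -> V=6
t=7: input=2 -> V=10
t=8: input=3 -> V=0 FIRE
t=9: input=1 -> V=3
t=10: input=1 -> V=5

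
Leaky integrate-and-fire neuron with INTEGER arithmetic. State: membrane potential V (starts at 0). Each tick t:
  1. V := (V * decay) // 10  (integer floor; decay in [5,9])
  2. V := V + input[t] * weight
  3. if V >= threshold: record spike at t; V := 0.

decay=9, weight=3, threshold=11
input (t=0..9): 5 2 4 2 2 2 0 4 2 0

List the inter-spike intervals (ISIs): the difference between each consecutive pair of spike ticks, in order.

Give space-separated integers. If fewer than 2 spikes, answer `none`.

t=0: input=5 -> V=0 FIRE
t=1: input=2 -> V=6
t=2: input=4 -> V=0 FIRE
t=3: input=2 -> V=6
t=4: input=2 -> V=0 FIRE
t=5: input=2 -> V=6
t=6: input=0 -> V=5
t=7: input=4 -> V=0 FIRE
t=8: input=2 -> V=6
t=9: input=0 -> V=5

Answer: 2 2 3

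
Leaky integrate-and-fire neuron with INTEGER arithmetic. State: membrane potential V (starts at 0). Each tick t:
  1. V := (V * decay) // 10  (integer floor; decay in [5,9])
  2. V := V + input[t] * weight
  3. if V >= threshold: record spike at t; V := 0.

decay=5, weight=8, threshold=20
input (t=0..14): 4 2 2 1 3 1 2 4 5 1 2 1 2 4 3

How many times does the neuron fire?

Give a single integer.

Answer: 10

Derivation:
t=0: input=4 -> V=0 FIRE
t=1: input=2 -> V=16
t=2: input=2 -> V=0 FIRE
t=3: input=1 -> V=8
t=4: input=3 -> V=0 FIRE
t=5: input=1 -> V=8
t=6: input=2 -> V=0 FIRE
t=7: input=4 -> V=0 FIRE
t=8: input=5 -> V=0 FIRE
t=9: input=1 -> V=8
t=10: input=2 -> V=0 FIRE
t=11: input=1 -> V=8
t=12: input=2 -> V=0 FIRE
t=13: input=4 -> V=0 FIRE
t=14: input=3 -> V=0 FIRE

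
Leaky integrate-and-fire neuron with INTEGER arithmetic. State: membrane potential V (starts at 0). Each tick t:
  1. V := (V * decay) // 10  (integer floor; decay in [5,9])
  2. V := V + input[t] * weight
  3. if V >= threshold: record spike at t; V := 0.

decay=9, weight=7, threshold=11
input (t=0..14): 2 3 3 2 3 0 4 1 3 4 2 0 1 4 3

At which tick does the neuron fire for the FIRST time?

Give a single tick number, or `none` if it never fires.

Answer: 0

Derivation:
t=0: input=2 -> V=0 FIRE
t=1: input=3 -> V=0 FIRE
t=2: input=3 -> V=0 FIRE
t=3: input=2 -> V=0 FIRE
t=4: input=3 -> V=0 FIRE
t=5: input=0 -> V=0
t=6: input=4 -> V=0 FIRE
t=7: input=1 -> V=7
t=8: input=3 -> V=0 FIRE
t=9: input=4 -> V=0 FIRE
t=10: input=2 -> V=0 FIRE
t=11: input=0 -> V=0
t=12: input=1 -> V=7
t=13: input=4 -> V=0 FIRE
t=14: input=3 -> V=0 FIRE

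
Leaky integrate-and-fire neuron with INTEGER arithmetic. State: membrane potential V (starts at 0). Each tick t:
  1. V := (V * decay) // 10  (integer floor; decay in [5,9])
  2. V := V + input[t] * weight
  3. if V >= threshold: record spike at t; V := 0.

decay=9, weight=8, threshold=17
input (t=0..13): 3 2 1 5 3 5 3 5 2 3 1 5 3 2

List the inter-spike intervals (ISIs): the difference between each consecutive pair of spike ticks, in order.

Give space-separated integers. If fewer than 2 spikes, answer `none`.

t=0: input=3 -> V=0 FIRE
t=1: input=2 -> V=16
t=2: input=1 -> V=0 FIRE
t=3: input=5 -> V=0 FIRE
t=4: input=3 -> V=0 FIRE
t=5: input=5 -> V=0 FIRE
t=6: input=3 -> V=0 FIRE
t=7: input=5 -> V=0 FIRE
t=8: input=2 -> V=16
t=9: input=3 -> V=0 FIRE
t=10: input=1 -> V=8
t=11: input=5 -> V=0 FIRE
t=12: input=3 -> V=0 FIRE
t=13: input=2 -> V=16

Answer: 2 1 1 1 1 1 2 2 1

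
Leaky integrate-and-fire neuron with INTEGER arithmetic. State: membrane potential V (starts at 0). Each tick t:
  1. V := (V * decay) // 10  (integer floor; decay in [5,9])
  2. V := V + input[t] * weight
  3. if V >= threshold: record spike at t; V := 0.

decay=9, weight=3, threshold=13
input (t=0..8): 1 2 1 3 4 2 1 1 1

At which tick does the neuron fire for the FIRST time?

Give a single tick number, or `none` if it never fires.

t=0: input=1 -> V=3
t=1: input=2 -> V=8
t=2: input=1 -> V=10
t=3: input=3 -> V=0 FIRE
t=4: input=4 -> V=12
t=5: input=2 -> V=0 FIRE
t=6: input=1 -> V=3
t=7: input=1 -> V=5
t=8: input=1 -> V=7

Answer: 3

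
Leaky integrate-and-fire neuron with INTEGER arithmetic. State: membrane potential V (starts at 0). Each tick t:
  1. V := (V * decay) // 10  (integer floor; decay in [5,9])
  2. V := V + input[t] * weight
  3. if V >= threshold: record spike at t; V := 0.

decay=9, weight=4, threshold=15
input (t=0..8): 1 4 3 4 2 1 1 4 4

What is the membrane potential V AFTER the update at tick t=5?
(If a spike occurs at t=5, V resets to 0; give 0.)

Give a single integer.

Answer: 11

Derivation:
t=0: input=1 -> V=4
t=1: input=4 -> V=0 FIRE
t=2: input=3 -> V=12
t=3: input=4 -> V=0 FIRE
t=4: input=2 -> V=8
t=5: input=1 -> V=11
t=6: input=1 -> V=13
t=7: input=4 -> V=0 FIRE
t=8: input=4 -> V=0 FIRE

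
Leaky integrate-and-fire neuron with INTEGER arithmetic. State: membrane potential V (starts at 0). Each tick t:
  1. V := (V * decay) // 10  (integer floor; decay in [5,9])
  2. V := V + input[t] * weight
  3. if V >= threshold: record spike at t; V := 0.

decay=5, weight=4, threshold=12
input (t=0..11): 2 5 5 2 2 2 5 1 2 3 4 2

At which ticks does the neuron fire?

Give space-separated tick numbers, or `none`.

Answer: 1 2 4 6 9 10

Derivation:
t=0: input=2 -> V=8
t=1: input=5 -> V=0 FIRE
t=2: input=5 -> V=0 FIRE
t=3: input=2 -> V=8
t=4: input=2 -> V=0 FIRE
t=5: input=2 -> V=8
t=6: input=5 -> V=0 FIRE
t=7: input=1 -> V=4
t=8: input=2 -> V=10
t=9: input=3 -> V=0 FIRE
t=10: input=4 -> V=0 FIRE
t=11: input=2 -> V=8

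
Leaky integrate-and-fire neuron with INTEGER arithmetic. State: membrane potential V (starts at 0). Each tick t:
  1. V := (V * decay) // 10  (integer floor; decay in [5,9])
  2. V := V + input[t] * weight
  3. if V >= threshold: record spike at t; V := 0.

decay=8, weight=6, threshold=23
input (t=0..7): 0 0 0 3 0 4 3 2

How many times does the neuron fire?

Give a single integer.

t=0: input=0 -> V=0
t=1: input=0 -> V=0
t=2: input=0 -> V=0
t=3: input=3 -> V=18
t=4: input=0 -> V=14
t=5: input=4 -> V=0 FIRE
t=6: input=3 -> V=18
t=7: input=2 -> V=0 FIRE

Answer: 2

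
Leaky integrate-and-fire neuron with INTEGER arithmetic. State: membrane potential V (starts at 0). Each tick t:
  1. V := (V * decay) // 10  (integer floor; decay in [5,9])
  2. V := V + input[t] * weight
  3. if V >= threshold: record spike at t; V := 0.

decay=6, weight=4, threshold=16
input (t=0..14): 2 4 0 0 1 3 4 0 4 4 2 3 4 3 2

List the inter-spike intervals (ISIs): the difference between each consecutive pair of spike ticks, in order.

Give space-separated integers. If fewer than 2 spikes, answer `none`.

t=0: input=2 -> V=8
t=1: input=4 -> V=0 FIRE
t=2: input=0 -> V=0
t=3: input=0 -> V=0
t=4: input=1 -> V=4
t=5: input=3 -> V=14
t=6: input=4 -> V=0 FIRE
t=7: input=0 -> V=0
t=8: input=4 -> V=0 FIRE
t=9: input=4 -> V=0 FIRE
t=10: input=2 -> V=8
t=11: input=3 -> V=0 FIRE
t=12: input=4 -> V=0 FIRE
t=13: input=3 -> V=12
t=14: input=2 -> V=15

Answer: 5 2 1 2 1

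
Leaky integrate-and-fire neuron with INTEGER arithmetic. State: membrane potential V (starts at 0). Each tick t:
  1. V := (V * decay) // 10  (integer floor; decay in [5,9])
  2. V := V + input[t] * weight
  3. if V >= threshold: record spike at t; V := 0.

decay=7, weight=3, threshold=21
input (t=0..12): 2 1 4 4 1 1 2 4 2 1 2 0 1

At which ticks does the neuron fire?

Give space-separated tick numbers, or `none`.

Answer: 3

Derivation:
t=0: input=2 -> V=6
t=1: input=1 -> V=7
t=2: input=4 -> V=16
t=3: input=4 -> V=0 FIRE
t=4: input=1 -> V=3
t=5: input=1 -> V=5
t=6: input=2 -> V=9
t=7: input=4 -> V=18
t=8: input=2 -> V=18
t=9: input=1 -> V=15
t=10: input=2 -> V=16
t=11: input=0 -> V=11
t=12: input=1 -> V=10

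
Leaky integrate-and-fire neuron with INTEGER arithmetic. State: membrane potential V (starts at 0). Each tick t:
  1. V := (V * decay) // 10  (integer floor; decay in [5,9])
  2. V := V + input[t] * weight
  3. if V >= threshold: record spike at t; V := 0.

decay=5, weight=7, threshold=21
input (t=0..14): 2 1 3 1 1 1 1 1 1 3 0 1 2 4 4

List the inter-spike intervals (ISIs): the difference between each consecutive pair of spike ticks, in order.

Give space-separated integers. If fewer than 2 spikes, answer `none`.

Answer: 7 4 1

Derivation:
t=0: input=2 -> V=14
t=1: input=1 -> V=14
t=2: input=3 -> V=0 FIRE
t=3: input=1 -> V=7
t=4: input=1 -> V=10
t=5: input=1 -> V=12
t=6: input=1 -> V=13
t=7: input=1 -> V=13
t=8: input=1 -> V=13
t=9: input=3 -> V=0 FIRE
t=10: input=0 -> V=0
t=11: input=1 -> V=7
t=12: input=2 -> V=17
t=13: input=4 -> V=0 FIRE
t=14: input=4 -> V=0 FIRE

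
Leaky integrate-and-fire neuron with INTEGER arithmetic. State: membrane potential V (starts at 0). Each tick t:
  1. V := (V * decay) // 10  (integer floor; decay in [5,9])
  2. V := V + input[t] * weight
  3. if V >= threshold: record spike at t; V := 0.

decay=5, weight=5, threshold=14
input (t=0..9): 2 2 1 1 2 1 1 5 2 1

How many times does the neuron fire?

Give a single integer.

t=0: input=2 -> V=10
t=1: input=2 -> V=0 FIRE
t=2: input=1 -> V=5
t=3: input=1 -> V=7
t=4: input=2 -> V=13
t=5: input=1 -> V=11
t=6: input=1 -> V=10
t=7: input=5 -> V=0 FIRE
t=8: input=2 -> V=10
t=9: input=1 -> V=10

Answer: 2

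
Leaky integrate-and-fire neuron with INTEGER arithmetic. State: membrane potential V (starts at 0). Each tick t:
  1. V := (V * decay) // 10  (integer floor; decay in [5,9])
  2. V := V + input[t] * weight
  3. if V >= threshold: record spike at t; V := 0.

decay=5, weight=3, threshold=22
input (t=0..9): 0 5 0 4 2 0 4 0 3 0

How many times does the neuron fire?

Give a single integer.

Answer: 0

Derivation:
t=0: input=0 -> V=0
t=1: input=5 -> V=15
t=2: input=0 -> V=7
t=3: input=4 -> V=15
t=4: input=2 -> V=13
t=5: input=0 -> V=6
t=6: input=4 -> V=15
t=7: input=0 -> V=7
t=8: input=3 -> V=12
t=9: input=0 -> V=6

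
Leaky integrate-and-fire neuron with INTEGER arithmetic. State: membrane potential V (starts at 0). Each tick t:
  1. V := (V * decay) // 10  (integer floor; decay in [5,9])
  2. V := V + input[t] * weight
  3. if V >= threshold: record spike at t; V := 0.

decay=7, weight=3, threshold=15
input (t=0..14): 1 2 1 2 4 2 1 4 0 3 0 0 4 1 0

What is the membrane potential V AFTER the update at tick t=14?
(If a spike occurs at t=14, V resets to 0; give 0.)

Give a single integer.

Answer: 8

Derivation:
t=0: input=1 -> V=3
t=1: input=2 -> V=8
t=2: input=1 -> V=8
t=3: input=2 -> V=11
t=4: input=4 -> V=0 FIRE
t=5: input=2 -> V=6
t=6: input=1 -> V=7
t=7: input=4 -> V=0 FIRE
t=8: input=0 -> V=0
t=9: input=3 -> V=9
t=10: input=0 -> V=6
t=11: input=0 -> V=4
t=12: input=4 -> V=14
t=13: input=1 -> V=12
t=14: input=0 -> V=8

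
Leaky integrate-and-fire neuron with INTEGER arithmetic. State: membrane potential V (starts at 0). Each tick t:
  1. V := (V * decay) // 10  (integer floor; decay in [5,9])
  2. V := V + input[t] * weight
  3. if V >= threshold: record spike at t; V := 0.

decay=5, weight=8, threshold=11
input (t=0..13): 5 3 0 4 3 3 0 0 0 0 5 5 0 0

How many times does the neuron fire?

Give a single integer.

Answer: 7

Derivation:
t=0: input=5 -> V=0 FIRE
t=1: input=3 -> V=0 FIRE
t=2: input=0 -> V=0
t=3: input=4 -> V=0 FIRE
t=4: input=3 -> V=0 FIRE
t=5: input=3 -> V=0 FIRE
t=6: input=0 -> V=0
t=7: input=0 -> V=0
t=8: input=0 -> V=0
t=9: input=0 -> V=0
t=10: input=5 -> V=0 FIRE
t=11: input=5 -> V=0 FIRE
t=12: input=0 -> V=0
t=13: input=0 -> V=0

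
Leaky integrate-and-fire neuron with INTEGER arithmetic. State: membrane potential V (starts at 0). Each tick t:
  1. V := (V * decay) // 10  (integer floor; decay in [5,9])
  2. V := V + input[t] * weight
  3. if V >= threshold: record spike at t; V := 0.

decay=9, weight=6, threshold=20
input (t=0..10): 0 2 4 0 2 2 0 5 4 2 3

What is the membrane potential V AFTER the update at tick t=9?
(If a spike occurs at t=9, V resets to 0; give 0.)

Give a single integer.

t=0: input=0 -> V=0
t=1: input=2 -> V=12
t=2: input=4 -> V=0 FIRE
t=3: input=0 -> V=0
t=4: input=2 -> V=12
t=5: input=2 -> V=0 FIRE
t=6: input=0 -> V=0
t=7: input=5 -> V=0 FIRE
t=8: input=4 -> V=0 FIRE
t=9: input=2 -> V=12
t=10: input=3 -> V=0 FIRE

Answer: 12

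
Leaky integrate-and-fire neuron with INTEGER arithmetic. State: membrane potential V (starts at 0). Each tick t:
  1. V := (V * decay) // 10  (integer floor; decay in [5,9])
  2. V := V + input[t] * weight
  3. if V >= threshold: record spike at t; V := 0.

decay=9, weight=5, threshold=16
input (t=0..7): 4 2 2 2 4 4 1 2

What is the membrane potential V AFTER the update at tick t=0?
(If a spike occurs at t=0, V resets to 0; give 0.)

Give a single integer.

t=0: input=4 -> V=0 FIRE
t=1: input=2 -> V=10
t=2: input=2 -> V=0 FIRE
t=3: input=2 -> V=10
t=4: input=4 -> V=0 FIRE
t=5: input=4 -> V=0 FIRE
t=6: input=1 -> V=5
t=7: input=2 -> V=14

Answer: 0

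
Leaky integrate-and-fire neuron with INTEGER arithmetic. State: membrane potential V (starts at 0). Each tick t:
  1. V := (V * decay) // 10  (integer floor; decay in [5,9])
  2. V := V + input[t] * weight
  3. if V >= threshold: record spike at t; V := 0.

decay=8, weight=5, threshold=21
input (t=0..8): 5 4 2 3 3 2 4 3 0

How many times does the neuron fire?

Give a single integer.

t=0: input=5 -> V=0 FIRE
t=1: input=4 -> V=20
t=2: input=2 -> V=0 FIRE
t=3: input=3 -> V=15
t=4: input=3 -> V=0 FIRE
t=5: input=2 -> V=10
t=6: input=4 -> V=0 FIRE
t=7: input=3 -> V=15
t=8: input=0 -> V=12

Answer: 4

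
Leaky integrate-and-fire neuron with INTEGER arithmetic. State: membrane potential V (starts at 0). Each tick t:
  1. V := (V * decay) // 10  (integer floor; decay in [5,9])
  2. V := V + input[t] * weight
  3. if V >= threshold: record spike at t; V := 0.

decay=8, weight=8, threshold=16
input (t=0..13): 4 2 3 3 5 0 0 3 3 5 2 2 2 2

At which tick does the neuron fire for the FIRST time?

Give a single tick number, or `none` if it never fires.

t=0: input=4 -> V=0 FIRE
t=1: input=2 -> V=0 FIRE
t=2: input=3 -> V=0 FIRE
t=3: input=3 -> V=0 FIRE
t=4: input=5 -> V=0 FIRE
t=5: input=0 -> V=0
t=6: input=0 -> V=0
t=7: input=3 -> V=0 FIRE
t=8: input=3 -> V=0 FIRE
t=9: input=5 -> V=0 FIRE
t=10: input=2 -> V=0 FIRE
t=11: input=2 -> V=0 FIRE
t=12: input=2 -> V=0 FIRE
t=13: input=2 -> V=0 FIRE

Answer: 0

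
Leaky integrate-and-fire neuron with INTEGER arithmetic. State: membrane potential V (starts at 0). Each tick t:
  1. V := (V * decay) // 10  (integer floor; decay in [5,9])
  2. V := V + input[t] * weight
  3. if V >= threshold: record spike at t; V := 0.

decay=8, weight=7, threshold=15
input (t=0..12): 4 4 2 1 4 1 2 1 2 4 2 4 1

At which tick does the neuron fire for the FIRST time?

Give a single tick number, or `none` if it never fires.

t=0: input=4 -> V=0 FIRE
t=1: input=4 -> V=0 FIRE
t=2: input=2 -> V=14
t=3: input=1 -> V=0 FIRE
t=4: input=4 -> V=0 FIRE
t=5: input=1 -> V=7
t=6: input=2 -> V=0 FIRE
t=7: input=1 -> V=7
t=8: input=2 -> V=0 FIRE
t=9: input=4 -> V=0 FIRE
t=10: input=2 -> V=14
t=11: input=4 -> V=0 FIRE
t=12: input=1 -> V=7

Answer: 0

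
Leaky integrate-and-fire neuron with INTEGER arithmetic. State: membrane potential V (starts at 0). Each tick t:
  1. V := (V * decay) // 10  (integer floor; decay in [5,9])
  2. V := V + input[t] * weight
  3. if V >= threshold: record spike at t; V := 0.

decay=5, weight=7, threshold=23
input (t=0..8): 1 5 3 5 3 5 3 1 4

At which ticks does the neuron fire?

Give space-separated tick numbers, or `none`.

Answer: 1 3 5 8

Derivation:
t=0: input=1 -> V=7
t=1: input=5 -> V=0 FIRE
t=2: input=3 -> V=21
t=3: input=5 -> V=0 FIRE
t=4: input=3 -> V=21
t=5: input=5 -> V=0 FIRE
t=6: input=3 -> V=21
t=7: input=1 -> V=17
t=8: input=4 -> V=0 FIRE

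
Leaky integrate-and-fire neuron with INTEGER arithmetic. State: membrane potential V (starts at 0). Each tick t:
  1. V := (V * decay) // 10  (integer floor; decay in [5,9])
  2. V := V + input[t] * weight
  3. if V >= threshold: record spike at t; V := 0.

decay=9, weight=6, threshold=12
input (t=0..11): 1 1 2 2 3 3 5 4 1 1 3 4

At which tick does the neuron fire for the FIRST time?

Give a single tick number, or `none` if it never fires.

Answer: 2

Derivation:
t=0: input=1 -> V=6
t=1: input=1 -> V=11
t=2: input=2 -> V=0 FIRE
t=3: input=2 -> V=0 FIRE
t=4: input=3 -> V=0 FIRE
t=5: input=3 -> V=0 FIRE
t=6: input=5 -> V=0 FIRE
t=7: input=4 -> V=0 FIRE
t=8: input=1 -> V=6
t=9: input=1 -> V=11
t=10: input=3 -> V=0 FIRE
t=11: input=4 -> V=0 FIRE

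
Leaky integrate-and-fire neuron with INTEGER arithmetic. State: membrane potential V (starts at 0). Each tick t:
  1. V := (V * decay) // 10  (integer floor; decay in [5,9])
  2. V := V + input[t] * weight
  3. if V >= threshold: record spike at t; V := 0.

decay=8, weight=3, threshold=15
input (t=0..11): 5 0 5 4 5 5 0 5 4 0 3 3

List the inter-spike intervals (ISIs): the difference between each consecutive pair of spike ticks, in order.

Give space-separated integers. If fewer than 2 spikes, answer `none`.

t=0: input=5 -> V=0 FIRE
t=1: input=0 -> V=0
t=2: input=5 -> V=0 FIRE
t=3: input=4 -> V=12
t=4: input=5 -> V=0 FIRE
t=5: input=5 -> V=0 FIRE
t=6: input=0 -> V=0
t=7: input=5 -> V=0 FIRE
t=8: input=4 -> V=12
t=9: input=0 -> V=9
t=10: input=3 -> V=0 FIRE
t=11: input=3 -> V=9

Answer: 2 2 1 2 3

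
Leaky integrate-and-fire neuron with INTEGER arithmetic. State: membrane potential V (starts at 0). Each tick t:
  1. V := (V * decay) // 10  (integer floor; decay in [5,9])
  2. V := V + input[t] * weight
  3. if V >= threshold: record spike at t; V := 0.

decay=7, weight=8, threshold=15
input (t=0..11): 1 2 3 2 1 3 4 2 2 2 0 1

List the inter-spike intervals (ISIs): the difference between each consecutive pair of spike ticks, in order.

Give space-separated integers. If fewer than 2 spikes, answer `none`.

Answer: 1 1 2 1 1 1 1

Derivation:
t=0: input=1 -> V=8
t=1: input=2 -> V=0 FIRE
t=2: input=3 -> V=0 FIRE
t=3: input=2 -> V=0 FIRE
t=4: input=1 -> V=8
t=5: input=3 -> V=0 FIRE
t=6: input=4 -> V=0 FIRE
t=7: input=2 -> V=0 FIRE
t=8: input=2 -> V=0 FIRE
t=9: input=2 -> V=0 FIRE
t=10: input=0 -> V=0
t=11: input=1 -> V=8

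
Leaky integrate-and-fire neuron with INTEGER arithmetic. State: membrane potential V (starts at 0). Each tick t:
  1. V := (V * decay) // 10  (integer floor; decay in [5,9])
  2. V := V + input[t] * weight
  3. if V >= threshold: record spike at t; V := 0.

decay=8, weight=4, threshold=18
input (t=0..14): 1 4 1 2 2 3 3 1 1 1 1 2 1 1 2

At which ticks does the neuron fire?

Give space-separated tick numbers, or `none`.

t=0: input=1 -> V=4
t=1: input=4 -> V=0 FIRE
t=2: input=1 -> V=4
t=3: input=2 -> V=11
t=4: input=2 -> V=16
t=5: input=3 -> V=0 FIRE
t=6: input=3 -> V=12
t=7: input=1 -> V=13
t=8: input=1 -> V=14
t=9: input=1 -> V=15
t=10: input=1 -> V=16
t=11: input=2 -> V=0 FIRE
t=12: input=1 -> V=4
t=13: input=1 -> V=7
t=14: input=2 -> V=13

Answer: 1 5 11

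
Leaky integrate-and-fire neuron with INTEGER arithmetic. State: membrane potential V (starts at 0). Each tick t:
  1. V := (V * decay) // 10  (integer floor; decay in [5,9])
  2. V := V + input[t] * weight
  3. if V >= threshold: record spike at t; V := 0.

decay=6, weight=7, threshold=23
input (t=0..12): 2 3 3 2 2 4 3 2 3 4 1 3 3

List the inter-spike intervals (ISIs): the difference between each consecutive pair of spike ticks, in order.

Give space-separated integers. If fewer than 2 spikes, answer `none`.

Answer: 2 2 2 2 2

Derivation:
t=0: input=2 -> V=14
t=1: input=3 -> V=0 FIRE
t=2: input=3 -> V=21
t=3: input=2 -> V=0 FIRE
t=4: input=2 -> V=14
t=5: input=4 -> V=0 FIRE
t=6: input=3 -> V=21
t=7: input=2 -> V=0 FIRE
t=8: input=3 -> V=21
t=9: input=4 -> V=0 FIRE
t=10: input=1 -> V=7
t=11: input=3 -> V=0 FIRE
t=12: input=3 -> V=21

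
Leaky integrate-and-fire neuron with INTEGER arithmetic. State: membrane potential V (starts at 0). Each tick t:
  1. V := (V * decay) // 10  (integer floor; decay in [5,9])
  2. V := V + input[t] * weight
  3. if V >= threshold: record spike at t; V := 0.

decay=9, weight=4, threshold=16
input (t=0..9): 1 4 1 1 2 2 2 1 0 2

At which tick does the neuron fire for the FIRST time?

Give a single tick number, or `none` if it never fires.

Answer: 1

Derivation:
t=0: input=1 -> V=4
t=1: input=4 -> V=0 FIRE
t=2: input=1 -> V=4
t=3: input=1 -> V=7
t=4: input=2 -> V=14
t=5: input=2 -> V=0 FIRE
t=6: input=2 -> V=8
t=7: input=1 -> V=11
t=8: input=0 -> V=9
t=9: input=2 -> V=0 FIRE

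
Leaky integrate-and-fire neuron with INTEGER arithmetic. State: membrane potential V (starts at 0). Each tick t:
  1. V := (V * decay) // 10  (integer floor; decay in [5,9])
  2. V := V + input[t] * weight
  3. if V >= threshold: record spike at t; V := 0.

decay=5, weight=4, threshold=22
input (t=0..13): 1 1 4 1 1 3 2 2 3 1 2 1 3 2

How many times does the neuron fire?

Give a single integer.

Answer: 0

Derivation:
t=0: input=1 -> V=4
t=1: input=1 -> V=6
t=2: input=4 -> V=19
t=3: input=1 -> V=13
t=4: input=1 -> V=10
t=5: input=3 -> V=17
t=6: input=2 -> V=16
t=7: input=2 -> V=16
t=8: input=3 -> V=20
t=9: input=1 -> V=14
t=10: input=2 -> V=15
t=11: input=1 -> V=11
t=12: input=3 -> V=17
t=13: input=2 -> V=16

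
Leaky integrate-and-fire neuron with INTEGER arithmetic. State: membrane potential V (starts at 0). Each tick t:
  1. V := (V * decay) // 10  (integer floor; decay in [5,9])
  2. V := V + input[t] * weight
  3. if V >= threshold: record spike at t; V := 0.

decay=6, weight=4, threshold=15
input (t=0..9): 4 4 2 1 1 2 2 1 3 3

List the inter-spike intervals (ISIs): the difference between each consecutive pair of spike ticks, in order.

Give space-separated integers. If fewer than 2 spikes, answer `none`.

Answer: 1 5 3

Derivation:
t=0: input=4 -> V=0 FIRE
t=1: input=4 -> V=0 FIRE
t=2: input=2 -> V=8
t=3: input=1 -> V=8
t=4: input=1 -> V=8
t=5: input=2 -> V=12
t=6: input=2 -> V=0 FIRE
t=7: input=1 -> V=4
t=8: input=3 -> V=14
t=9: input=3 -> V=0 FIRE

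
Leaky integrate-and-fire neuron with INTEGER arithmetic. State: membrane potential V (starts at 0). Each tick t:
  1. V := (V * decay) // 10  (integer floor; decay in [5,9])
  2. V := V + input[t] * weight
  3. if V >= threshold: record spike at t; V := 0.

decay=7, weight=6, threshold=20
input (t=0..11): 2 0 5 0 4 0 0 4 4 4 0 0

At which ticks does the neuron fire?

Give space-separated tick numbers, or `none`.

Answer: 2 4 7 8 9

Derivation:
t=0: input=2 -> V=12
t=1: input=0 -> V=8
t=2: input=5 -> V=0 FIRE
t=3: input=0 -> V=0
t=4: input=4 -> V=0 FIRE
t=5: input=0 -> V=0
t=6: input=0 -> V=0
t=7: input=4 -> V=0 FIRE
t=8: input=4 -> V=0 FIRE
t=9: input=4 -> V=0 FIRE
t=10: input=0 -> V=0
t=11: input=0 -> V=0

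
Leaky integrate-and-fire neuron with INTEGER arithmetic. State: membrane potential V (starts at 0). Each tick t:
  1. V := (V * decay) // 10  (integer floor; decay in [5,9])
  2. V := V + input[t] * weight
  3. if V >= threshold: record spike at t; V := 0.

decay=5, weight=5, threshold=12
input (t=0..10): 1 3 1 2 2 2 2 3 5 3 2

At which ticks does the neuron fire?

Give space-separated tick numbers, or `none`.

Answer: 1 3 5 7 8 9

Derivation:
t=0: input=1 -> V=5
t=1: input=3 -> V=0 FIRE
t=2: input=1 -> V=5
t=3: input=2 -> V=0 FIRE
t=4: input=2 -> V=10
t=5: input=2 -> V=0 FIRE
t=6: input=2 -> V=10
t=7: input=3 -> V=0 FIRE
t=8: input=5 -> V=0 FIRE
t=9: input=3 -> V=0 FIRE
t=10: input=2 -> V=10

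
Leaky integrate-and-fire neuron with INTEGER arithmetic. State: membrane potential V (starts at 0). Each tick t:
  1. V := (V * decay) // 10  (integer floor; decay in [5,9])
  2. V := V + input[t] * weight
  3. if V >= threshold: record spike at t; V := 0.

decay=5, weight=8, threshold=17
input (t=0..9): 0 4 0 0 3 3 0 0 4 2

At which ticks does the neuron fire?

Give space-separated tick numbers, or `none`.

Answer: 1 4 5 8

Derivation:
t=0: input=0 -> V=0
t=1: input=4 -> V=0 FIRE
t=2: input=0 -> V=0
t=3: input=0 -> V=0
t=4: input=3 -> V=0 FIRE
t=5: input=3 -> V=0 FIRE
t=6: input=0 -> V=0
t=7: input=0 -> V=0
t=8: input=4 -> V=0 FIRE
t=9: input=2 -> V=16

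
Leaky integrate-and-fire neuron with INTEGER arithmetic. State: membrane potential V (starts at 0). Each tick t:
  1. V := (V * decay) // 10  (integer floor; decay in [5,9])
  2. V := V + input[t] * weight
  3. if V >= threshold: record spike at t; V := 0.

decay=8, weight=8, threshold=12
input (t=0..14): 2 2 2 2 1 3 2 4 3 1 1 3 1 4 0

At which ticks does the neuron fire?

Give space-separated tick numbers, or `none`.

Answer: 0 1 2 3 5 6 7 8 10 11 13

Derivation:
t=0: input=2 -> V=0 FIRE
t=1: input=2 -> V=0 FIRE
t=2: input=2 -> V=0 FIRE
t=3: input=2 -> V=0 FIRE
t=4: input=1 -> V=8
t=5: input=3 -> V=0 FIRE
t=6: input=2 -> V=0 FIRE
t=7: input=4 -> V=0 FIRE
t=8: input=3 -> V=0 FIRE
t=9: input=1 -> V=8
t=10: input=1 -> V=0 FIRE
t=11: input=3 -> V=0 FIRE
t=12: input=1 -> V=8
t=13: input=4 -> V=0 FIRE
t=14: input=0 -> V=0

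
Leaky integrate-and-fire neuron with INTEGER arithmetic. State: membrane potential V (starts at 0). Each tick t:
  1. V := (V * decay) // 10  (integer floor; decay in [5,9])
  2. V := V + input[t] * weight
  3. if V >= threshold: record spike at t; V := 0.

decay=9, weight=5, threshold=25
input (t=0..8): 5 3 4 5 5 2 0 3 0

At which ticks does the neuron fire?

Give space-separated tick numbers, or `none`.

Answer: 0 2 3 4

Derivation:
t=0: input=5 -> V=0 FIRE
t=1: input=3 -> V=15
t=2: input=4 -> V=0 FIRE
t=3: input=5 -> V=0 FIRE
t=4: input=5 -> V=0 FIRE
t=5: input=2 -> V=10
t=6: input=0 -> V=9
t=7: input=3 -> V=23
t=8: input=0 -> V=20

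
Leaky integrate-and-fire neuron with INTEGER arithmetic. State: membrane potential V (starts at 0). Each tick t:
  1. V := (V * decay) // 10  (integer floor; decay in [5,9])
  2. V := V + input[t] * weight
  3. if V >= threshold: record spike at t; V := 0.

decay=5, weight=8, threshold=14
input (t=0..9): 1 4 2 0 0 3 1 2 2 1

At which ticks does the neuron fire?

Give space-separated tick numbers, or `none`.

Answer: 1 2 5 7 8

Derivation:
t=0: input=1 -> V=8
t=1: input=4 -> V=0 FIRE
t=2: input=2 -> V=0 FIRE
t=3: input=0 -> V=0
t=4: input=0 -> V=0
t=5: input=3 -> V=0 FIRE
t=6: input=1 -> V=8
t=7: input=2 -> V=0 FIRE
t=8: input=2 -> V=0 FIRE
t=9: input=1 -> V=8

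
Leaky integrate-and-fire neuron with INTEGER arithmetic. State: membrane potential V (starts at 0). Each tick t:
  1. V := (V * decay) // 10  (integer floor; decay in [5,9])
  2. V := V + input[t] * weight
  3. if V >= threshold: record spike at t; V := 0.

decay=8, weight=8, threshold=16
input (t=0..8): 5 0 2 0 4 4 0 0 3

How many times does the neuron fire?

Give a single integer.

Answer: 5

Derivation:
t=0: input=5 -> V=0 FIRE
t=1: input=0 -> V=0
t=2: input=2 -> V=0 FIRE
t=3: input=0 -> V=0
t=4: input=4 -> V=0 FIRE
t=5: input=4 -> V=0 FIRE
t=6: input=0 -> V=0
t=7: input=0 -> V=0
t=8: input=3 -> V=0 FIRE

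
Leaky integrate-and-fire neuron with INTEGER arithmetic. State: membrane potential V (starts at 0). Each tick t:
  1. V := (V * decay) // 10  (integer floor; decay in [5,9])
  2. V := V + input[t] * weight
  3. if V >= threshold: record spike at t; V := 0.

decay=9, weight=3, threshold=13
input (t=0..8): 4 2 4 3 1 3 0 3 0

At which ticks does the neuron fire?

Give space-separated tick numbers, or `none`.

Answer: 1 3 7

Derivation:
t=0: input=4 -> V=12
t=1: input=2 -> V=0 FIRE
t=2: input=4 -> V=12
t=3: input=3 -> V=0 FIRE
t=4: input=1 -> V=3
t=5: input=3 -> V=11
t=6: input=0 -> V=9
t=7: input=3 -> V=0 FIRE
t=8: input=0 -> V=0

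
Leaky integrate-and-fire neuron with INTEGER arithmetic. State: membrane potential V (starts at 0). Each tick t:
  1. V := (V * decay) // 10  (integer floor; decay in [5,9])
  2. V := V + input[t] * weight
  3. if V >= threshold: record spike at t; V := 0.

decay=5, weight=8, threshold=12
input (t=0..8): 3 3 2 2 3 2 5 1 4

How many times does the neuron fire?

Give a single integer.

Answer: 8

Derivation:
t=0: input=3 -> V=0 FIRE
t=1: input=3 -> V=0 FIRE
t=2: input=2 -> V=0 FIRE
t=3: input=2 -> V=0 FIRE
t=4: input=3 -> V=0 FIRE
t=5: input=2 -> V=0 FIRE
t=6: input=5 -> V=0 FIRE
t=7: input=1 -> V=8
t=8: input=4 -> V=0 FIRE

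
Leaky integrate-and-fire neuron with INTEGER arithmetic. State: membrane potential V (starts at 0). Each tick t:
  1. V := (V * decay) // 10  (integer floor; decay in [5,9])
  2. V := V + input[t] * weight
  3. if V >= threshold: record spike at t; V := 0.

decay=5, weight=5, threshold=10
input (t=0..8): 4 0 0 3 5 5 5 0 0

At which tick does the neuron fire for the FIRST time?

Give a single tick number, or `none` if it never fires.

t=0: input=4 -> V=0 FIRE
t=1: input=0 -> V=0
t=2: input=0 -> V=0
t=3: input=3 -> V=0 FIRE
t=4: input=5 -> V=0 FIRE
t=5: input=5 -> V=0 FIRE
t=6: input=5 -> V=0 FIRE
t=7: input=0 -> V=0
t=8: input=0 -> V=0

Answer: 0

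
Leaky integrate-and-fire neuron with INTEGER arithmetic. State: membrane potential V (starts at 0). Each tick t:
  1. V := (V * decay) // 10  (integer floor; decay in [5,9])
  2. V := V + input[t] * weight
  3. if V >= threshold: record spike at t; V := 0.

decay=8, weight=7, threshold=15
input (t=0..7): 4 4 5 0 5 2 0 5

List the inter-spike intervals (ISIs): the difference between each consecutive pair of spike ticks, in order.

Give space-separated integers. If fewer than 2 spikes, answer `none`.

t=0: input=4 -> V=0 FIRE
t=1: input=4 -> V=0 FIRE
t=2: input=5 -> V=0 FIRE
t=3: input=0 -> V=0
t=4: input=5 -> V=0 FIRE
t=5: input=2 -> V=14
t=6: input=0 -> V=11
t=7: input=5 -> V=0 FIRE

Answer: 1 1 2 3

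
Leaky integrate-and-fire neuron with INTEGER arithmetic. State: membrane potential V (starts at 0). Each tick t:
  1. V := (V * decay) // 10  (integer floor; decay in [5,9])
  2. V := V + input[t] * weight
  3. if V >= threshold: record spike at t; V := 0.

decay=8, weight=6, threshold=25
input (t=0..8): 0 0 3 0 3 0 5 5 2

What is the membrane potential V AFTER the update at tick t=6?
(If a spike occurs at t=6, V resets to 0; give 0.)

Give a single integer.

t=0: input=0 -> V=0
t=1: input=0 -> V=0
t=2: input=3 -> V=18
t=3: input=0 -> V=14
t=4: input=3 -> V=0 FIRE
t=5: input=0 -> V=0
t=6: input=5 -> V=0 FIRE
t=7: input=5 -> V=0 FIRE
t=8: input=2 -> V=12

Answer: 0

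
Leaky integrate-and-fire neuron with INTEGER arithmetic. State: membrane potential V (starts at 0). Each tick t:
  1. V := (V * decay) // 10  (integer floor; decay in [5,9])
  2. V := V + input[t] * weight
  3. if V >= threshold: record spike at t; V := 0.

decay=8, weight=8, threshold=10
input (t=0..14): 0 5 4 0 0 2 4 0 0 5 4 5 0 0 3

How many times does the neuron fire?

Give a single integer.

t=0: input=0 -> V=0
t=1: input=5 -> V=0 FIRE
t=2: input=4 -> V=0 FIRE
t=3: input=0 -> V=0
t=4: input=0 -> V=0
t=5: input=2 -> V=0 FIRE
t=6: input=4 -> V=0 FIRE
t=7: input=0 -> V=0
t=8: input=0 -> V=0
t=9: input=5 -> V=0 FIRE
t=10: input=4 -> V=0 FIRE
t=11: input=5 -> V=0 FIRE
t=12: input=0 -> V=0
t=13: input=0 -> V=0
t=14: input=3 -> V=0 FIRE

Answer: 8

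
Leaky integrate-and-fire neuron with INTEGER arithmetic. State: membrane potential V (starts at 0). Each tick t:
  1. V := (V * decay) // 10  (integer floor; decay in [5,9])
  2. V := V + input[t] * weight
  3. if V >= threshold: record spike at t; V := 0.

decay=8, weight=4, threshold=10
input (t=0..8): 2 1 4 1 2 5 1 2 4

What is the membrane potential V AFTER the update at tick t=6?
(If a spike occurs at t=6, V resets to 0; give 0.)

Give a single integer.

Answer: 4

Derivation:
t=0: input=2 -> V=8
t=1: input=1 -> V=0 FIRE
t=2: input=4 -> V=0 FIRE
t=3: input=1 -> V=4
t=4: input=2 -> V=0 FIRE
t=5: input=5 -> V=0 FIRE
t=6: input=1 -> V=4
t=7: input=2 -> V=0 FIRE
t=8: input=4 -> V=0 FIRE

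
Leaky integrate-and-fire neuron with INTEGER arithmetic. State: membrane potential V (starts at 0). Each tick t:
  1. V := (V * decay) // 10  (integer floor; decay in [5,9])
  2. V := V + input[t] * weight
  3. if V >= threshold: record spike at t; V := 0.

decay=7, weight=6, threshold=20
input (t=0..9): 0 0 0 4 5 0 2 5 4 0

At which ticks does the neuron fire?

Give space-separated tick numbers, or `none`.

Answer: 3 4 7 8

Derivation:
t=0: input=0 -> V=0
t=1: input=0 -> V=0
t=2: input=0 -> V=0
t=3: input=4 -> V=0 FIRE
t=4: input=5 -> V=0 FIRE
t=5: input=0 -> V=0
t=6: input=2 -> V=12
t=7: input=5 -> V=0 FIRE
t=8: input=4 -> V=0 FIRE
t=9: input=0 -> V=0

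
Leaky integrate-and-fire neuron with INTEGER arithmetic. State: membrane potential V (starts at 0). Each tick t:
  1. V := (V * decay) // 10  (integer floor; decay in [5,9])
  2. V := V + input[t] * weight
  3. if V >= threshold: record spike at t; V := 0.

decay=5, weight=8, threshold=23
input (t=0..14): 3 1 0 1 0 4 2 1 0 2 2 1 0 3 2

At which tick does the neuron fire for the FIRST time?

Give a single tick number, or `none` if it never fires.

t=0: input=3 -> V=0 FIRE
t=1: input=1 -> V=8
t=2: input=0 -> V=4
t=3: input=1 -> V=10
t=4: input=0 -> V=5
t=5: input=4 -> V=0 FIRE
t=6: input=2 -> V=16
t=7: input=1 -> V=16
t=8: input=0 -> V=8
t=9: input=2 -> V=20
t=10: input=2 -> V=0 FIRE
t=11: input=1 -> V=8
t=12: input=0 -> V=4
t=13: input=3 -> V=0 FIRE
t=14: input=2 -> V=16

Answer: 0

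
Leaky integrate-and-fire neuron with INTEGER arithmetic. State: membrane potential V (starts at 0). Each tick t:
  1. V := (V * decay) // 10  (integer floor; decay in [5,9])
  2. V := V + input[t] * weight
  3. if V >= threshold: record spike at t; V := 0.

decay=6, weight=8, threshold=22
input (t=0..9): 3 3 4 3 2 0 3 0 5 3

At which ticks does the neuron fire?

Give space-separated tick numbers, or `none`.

Answer: 0 1 2 3 6 8 9

Derivation:
t=0: input=3 -> V=0 FIRE
t=1: input=3 -> V=0 FIRE
t=2: input=4 -> V=0 FIRE
t=3: input=3 -> V=0 FIRE
t=4: input=2 -> V=16
t=5: input=0 -> V=9
t=6: input=3 -> V=0 FIRE
t=7: input=0 -> V=0
t=8: input=5 -> V=0 FIRE
t=9: input=3 -> V=0 FIRE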